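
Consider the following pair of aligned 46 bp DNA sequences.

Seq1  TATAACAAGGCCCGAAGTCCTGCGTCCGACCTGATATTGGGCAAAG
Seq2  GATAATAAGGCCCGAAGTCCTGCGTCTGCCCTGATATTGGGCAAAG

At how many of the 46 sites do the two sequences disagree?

Mismatches occur at site 1 (T/G), site 6 (C/T), site 27 (C/T), site 29 (A/C).
That gives 4 mismatches out of 46 aligned sites, so the Hamming distance is 4.

4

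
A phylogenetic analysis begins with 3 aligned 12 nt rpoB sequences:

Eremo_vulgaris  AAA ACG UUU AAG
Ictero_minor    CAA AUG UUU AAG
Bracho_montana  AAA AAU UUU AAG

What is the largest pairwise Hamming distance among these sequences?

3

Pairwise Hamming distances:
  Eremo_vulgaris vs Ictero_minor: 2
  Eremo_vulgaris vs Bracho_montana: 2
  Ictero_minor vs Bracho_montana: 3
The largest is 3, between Ictero_minor and Bracho_montana.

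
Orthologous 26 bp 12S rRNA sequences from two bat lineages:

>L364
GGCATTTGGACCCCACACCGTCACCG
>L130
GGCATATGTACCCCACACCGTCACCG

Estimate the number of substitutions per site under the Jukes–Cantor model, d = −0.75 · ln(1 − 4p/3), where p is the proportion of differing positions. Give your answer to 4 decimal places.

The sequences differ at positions 6 (T/A), 9 (G/T).
p = 2/26 = 0.076923.
d = −0.75 · ln(1 − (4/3)·0.076923) = −0.75 · ln(0.897436) = −0.75 · (-0.108213) = 0.0812.

0.0812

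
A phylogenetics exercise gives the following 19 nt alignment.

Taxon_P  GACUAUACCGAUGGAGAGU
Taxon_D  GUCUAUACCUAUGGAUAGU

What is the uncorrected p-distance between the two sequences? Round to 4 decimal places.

Mismatches occur at site 2 (A↔U), site 10 (G↔U), site 16 (G↔U).
There are 3 differences over 19 sites, so p = 3/19 = 0.1579.

0.1579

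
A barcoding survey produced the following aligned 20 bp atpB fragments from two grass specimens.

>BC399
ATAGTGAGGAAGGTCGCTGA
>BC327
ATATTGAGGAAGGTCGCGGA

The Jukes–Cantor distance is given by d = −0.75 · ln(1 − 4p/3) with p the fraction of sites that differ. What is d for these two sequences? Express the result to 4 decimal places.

0.1073

The sequences differ at positions 4 (G/T), 18 (T/G).
p = 2/20 = 0.100000.
d = −0.75 · ln(1 − (4/3)·0.100000) = −0.75 · ln(0.866667) = −0.75 · (-0.143100) = 0.1073.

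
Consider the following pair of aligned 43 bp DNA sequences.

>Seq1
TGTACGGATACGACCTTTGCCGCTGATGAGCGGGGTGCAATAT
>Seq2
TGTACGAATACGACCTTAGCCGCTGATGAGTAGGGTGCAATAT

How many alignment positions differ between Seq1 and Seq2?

4

Differing sites — 7:G/A; 18:T/A; 31:C/T; 32:G/A.
That gives 4 mismatches out of 43 aligned sites, so the Hamming distance is 4.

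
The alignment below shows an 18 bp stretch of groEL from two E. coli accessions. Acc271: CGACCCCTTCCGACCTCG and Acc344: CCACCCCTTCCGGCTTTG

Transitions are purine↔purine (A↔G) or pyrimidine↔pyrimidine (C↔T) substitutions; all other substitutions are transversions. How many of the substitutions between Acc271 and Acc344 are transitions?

3

The sequences differ at positions 2 (G/C, transversion), 13 (A/G, transition), 15 (C/T, transition), 17 (C/T, transition).
Of the 4 differences, 3 transitions and 1 transversion, so the answer is 3.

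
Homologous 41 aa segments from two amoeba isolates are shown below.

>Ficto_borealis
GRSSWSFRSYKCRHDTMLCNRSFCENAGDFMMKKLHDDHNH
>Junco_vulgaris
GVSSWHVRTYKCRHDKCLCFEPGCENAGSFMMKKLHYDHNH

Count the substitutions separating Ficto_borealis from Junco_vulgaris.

12

Mismatches occur at site 2 (R/V), site 6 (S/H), site 7 (F/V), site 9 (S/T), site 16 (T/K), site 17 (M/C), site 20 (N/F), site 21 (R/E), site 22 (S/P), site 23 (F/G), site 29 (D/S), site 37 (D/Y).
That gives 12 mismatches out of 41 aligned sites, so the Hamming distance is 12.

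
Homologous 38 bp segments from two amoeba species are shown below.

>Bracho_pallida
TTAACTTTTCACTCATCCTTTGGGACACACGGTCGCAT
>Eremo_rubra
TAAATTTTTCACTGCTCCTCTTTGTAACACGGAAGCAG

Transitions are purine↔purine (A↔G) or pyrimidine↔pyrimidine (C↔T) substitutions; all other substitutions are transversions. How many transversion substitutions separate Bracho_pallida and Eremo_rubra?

10

Differing sites — 2:T/A (Tv); 5:C/T (Ti); 14:C/G (Tv); 15:A/C (Tv); 20:T/C (Ti); 22:G/T (Tv); 23:G/T (Tv); 25:A/T (Tv); 26:C/A (Tv); 33:T/A (Tv); 34:C/A (Tv); 38:T/G (Tv).
Of the 12 differences, 2 transitions and 10 transversions, so the answer is 10.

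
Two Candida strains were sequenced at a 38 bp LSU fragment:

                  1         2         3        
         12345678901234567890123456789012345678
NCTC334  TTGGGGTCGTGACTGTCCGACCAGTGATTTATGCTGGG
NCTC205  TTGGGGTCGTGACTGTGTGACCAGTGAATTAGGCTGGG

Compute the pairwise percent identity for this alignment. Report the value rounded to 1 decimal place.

89.5%

Differing sites — 17:C/G; 18:C/T; 28:T/A; 32:T/G.
34 of the 38 sites match, so the percent identity is 34/38 × 100 = 89.5%.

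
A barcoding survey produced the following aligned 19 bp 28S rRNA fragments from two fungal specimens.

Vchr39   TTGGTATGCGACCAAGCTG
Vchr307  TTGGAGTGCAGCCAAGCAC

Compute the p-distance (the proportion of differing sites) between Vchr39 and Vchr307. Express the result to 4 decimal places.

The sequences differ at positions 5 (T/A), 6 (A/G), 10 (G/A), 11 (A/G), 18 (T/A), 19 (G/C).
There are 6 differences over 19 sites, so p = 6/19 = 0.3158.

0.3158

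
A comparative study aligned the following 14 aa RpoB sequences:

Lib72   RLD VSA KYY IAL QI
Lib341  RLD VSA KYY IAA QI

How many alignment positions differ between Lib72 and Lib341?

The sequences differ at position 12 (L/A).
That gives 1 mismatch out of 14 aligned sites, so the Hamming distance is 1.

1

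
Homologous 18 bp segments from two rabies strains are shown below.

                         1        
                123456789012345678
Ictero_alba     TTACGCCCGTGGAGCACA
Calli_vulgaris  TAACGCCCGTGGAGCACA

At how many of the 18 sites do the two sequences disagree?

1

A single mismatch occurs at site 2 (T→A).
That gives 1 mismatch out of 18 aligned sites, so the Hamming distance is 1.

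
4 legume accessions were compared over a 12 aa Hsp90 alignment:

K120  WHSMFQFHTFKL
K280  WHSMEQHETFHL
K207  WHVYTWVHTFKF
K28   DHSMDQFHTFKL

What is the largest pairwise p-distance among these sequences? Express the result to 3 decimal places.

Pairwise Hamming distances:
  K120 vs K280: 4
  K120 vs K207: 6
  K120 vs K28: 2
  K280 vs K207: 8
  K280 vs K28: 5
  K207 vs K28: 7
The largest is 8 mismatches, between K280 and K207; p = 8/12 = 0.667.

0.667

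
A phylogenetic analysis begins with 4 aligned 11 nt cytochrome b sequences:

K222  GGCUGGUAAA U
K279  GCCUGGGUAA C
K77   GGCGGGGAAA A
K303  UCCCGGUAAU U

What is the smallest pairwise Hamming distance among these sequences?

3

Pairwise Hamming distances:
  K222 vs K279: 4
  K222 vs K77: 3
  K222 vs K303: 4
  K279 vs K77: 4
  K279 vs K303: 6
  K77 vs K303: 6
The smallest is 3, between K222 and K77.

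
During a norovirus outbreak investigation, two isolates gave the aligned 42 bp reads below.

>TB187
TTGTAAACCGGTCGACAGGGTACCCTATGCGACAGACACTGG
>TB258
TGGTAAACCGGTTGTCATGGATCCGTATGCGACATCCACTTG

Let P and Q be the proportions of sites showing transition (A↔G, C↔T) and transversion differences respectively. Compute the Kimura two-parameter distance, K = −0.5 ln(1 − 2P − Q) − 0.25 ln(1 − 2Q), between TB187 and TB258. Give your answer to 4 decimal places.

0.2917

The sequences differ at positions 2 (T/G, transversion), 13 (C/T, transition), 15 (A/T, transversion), 18 (G/T, transversion), 21 (T/A, transversion), 22 (A/T, transversion), 25 (C/G, transversion), 35 (G/T, transversion), 36 (A/C, transversion), 41 (G/T, transversion).
Of the 10 differences, 1 transition and 9 transversions over 42 sites: P = 1/42 = 0.023810, Q = 9/42 = 0.214286.
d = −0.5·ln(0.738094) − 0.25·ln(0.571428) = −0.5·(-0.303684) − 0.25·(-0.559617) = 0.2917.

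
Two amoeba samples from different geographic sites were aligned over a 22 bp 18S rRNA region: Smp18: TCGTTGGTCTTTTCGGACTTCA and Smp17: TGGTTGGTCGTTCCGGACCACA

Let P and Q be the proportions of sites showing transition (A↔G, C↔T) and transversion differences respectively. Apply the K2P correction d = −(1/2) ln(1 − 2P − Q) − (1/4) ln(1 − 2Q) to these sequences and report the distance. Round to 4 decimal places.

Mismatches occur at site 2 (C↔G, transversion), site 10 (T↔G, transversion), site 13 (T↔C, transition), site 19 (T↔C, transition), site 20 (T↔A, transversion).
Of the 5 differences, 2 transitions and 3 transversions over 22 sites: P = 2/22 = 0.090909, Q = 3/22 = 0.136364.
d = −0.5·ln(0.681818) − 0.25·ln(0.727272) = −0.5·(-0.382993) − 0.25·(-0.318455) = 0.2711.

0.2711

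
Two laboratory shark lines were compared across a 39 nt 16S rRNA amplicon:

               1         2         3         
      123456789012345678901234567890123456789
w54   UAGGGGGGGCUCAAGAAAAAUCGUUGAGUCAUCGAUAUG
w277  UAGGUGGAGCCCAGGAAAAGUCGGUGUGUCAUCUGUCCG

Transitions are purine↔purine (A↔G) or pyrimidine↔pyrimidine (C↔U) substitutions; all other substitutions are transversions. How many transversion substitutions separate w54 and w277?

The sequences differ at positions 5 (G/U, transversion), 8 (G/A, transition), 11 (U/C, transition), 14 (A/G, transition), 20 (A/G, transition), 24 (U/G, transversion), 27 (A/U, transversion), 34 (G/U, transversion), 35 (A/G, transition), 37 (A/C, transversion), 38 (U/C, transition).
Of the 11 differences, 6 transitions and 5 transversions, so the answer is 5.

5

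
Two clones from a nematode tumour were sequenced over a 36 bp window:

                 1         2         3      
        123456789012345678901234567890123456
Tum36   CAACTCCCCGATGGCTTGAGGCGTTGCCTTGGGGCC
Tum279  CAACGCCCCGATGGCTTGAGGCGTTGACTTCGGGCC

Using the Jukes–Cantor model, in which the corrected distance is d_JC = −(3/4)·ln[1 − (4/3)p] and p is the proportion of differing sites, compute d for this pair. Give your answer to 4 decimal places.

Differing sites — 5:T/G; 27:C/A; 31:G/C.
p = 3/36 = 0.083333.
d = −0.75 · ln(1 − (4/3)·0.083333) = −0.75 · ln(0.888889) = −0.75 · (-0.117783) = 0.0883.

0.0883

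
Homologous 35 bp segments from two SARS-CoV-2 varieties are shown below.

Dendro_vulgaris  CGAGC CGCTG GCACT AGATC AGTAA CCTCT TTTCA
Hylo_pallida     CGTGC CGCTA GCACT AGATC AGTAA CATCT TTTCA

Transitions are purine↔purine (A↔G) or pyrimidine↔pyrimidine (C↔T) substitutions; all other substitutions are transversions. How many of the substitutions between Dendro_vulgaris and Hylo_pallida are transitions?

1

The sequences differ at positions 3 (A/T, transversion), 10 (G/A, transition), 27 (C/A, transversion).
Of the 3 differences, 1 transition and 2 transversions, so the answer is 1.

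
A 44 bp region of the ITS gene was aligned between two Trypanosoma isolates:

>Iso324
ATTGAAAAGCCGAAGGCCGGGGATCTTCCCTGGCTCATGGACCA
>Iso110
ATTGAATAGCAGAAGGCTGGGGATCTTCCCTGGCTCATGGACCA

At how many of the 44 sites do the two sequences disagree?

3

The sequences differ at positions 7 (A/T), 11 (C/A), 18 (C/T).
That gives 3 mismatches out of 44 aligned sites, so the Hamming distance is 3.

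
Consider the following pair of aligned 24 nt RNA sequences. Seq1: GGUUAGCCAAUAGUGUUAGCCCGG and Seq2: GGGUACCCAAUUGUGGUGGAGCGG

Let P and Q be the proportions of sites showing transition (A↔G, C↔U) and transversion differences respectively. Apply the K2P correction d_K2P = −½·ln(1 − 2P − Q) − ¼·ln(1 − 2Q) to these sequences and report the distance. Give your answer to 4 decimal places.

0.3760

The sequences differ at positions 3 (U/G, transversion), 6 (G/C, transversion), 12 (A/U, transversion), 16 (U/G, transversion), 18 (A/G, transition), 20 (C/A, transversion), 21 (C/G, transversion).
Of the 7 differences, 1 transition and 6 transversions over 24 sites: P = 1/24 = 0.041667, Q = 6/24 = 0.250000.
d = −0.5·ln(0.666666) − 0.25·ln(0.500000) = −0.5·(-0.405466) − 0.25·(-0.693147) = 0.3760.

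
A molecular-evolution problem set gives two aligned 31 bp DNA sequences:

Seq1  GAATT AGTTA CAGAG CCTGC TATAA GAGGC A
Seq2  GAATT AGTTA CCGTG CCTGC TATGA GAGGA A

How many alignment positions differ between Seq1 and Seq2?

4

Differing sites — 12:A/C; 14:A/T; 24:A/G; 30:C/A.
That gives 4 mismatches out of 31 aligned sites, so the Hamming distance is 4.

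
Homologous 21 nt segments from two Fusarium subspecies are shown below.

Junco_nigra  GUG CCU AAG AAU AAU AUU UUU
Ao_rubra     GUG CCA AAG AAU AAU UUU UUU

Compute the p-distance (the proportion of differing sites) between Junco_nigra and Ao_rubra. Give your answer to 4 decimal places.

Mismatches occur at site 6 (U↔A), site 16 (A↔U).
There are 2 differences over 21 sites, so p = 2/21 = 0.0952.

0.0952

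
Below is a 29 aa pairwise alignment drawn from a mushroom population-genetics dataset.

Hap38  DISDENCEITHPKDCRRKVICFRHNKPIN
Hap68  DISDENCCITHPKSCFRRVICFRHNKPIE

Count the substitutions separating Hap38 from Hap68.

The sequences differ at positions 8 (E/C), 14 (D/S), 16 (R/F), 18 (K/R), 29 (N/E).
That gives 5 mismatches out of 29 aligned sites, so the Hamming distance is 5.

5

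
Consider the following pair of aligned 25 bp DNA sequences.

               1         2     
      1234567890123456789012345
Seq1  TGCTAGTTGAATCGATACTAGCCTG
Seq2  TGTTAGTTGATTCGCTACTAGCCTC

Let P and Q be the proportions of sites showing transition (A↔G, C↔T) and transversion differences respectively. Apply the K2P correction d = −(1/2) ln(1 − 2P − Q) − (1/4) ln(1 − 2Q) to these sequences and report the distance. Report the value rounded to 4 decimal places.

The sequences differ at positions 3 (C/T, transition), 11 (A/T, transversion), 15 (A/C, transversion), 25 (G/C, transversion).
Of the 4 differences, 1 transition and 3 transversions over 25 sites: P = 1/25 = 0.040000, Q = 3/25 = 0.120000.
d = −0.5·ln(0.800000) − 0.25·ln(0.760000) = −0.5·(-0.223144) − 0.25·(-0.274437) = 0.1802.

0.1802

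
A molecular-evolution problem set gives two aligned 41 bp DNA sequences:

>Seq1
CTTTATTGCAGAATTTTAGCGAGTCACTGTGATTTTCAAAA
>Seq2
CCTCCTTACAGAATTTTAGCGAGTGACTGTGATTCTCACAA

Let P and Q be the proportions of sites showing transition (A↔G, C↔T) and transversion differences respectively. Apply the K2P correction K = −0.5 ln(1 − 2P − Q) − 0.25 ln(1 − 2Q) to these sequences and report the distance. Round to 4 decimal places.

Differing sites — 2:T/C (Ti); 4:T/C (Ti); 5:A/C (Tv); 8:G/A (Ti); 25:C/G (Tv); 35:T/C (Ti); 39:A/C (Tv).
Of the 7 differences, 4 transitions and 3 transversions over 41 sites: P = 4/41 = 0.097561, Q = 3/41 = 0.073171.
d = −0.5·ln(0.731707) − 0.25·ln(0.853658) = −0.5·(-0.312375) − 0.25·(-0.158225) = 0.1957.

0.1957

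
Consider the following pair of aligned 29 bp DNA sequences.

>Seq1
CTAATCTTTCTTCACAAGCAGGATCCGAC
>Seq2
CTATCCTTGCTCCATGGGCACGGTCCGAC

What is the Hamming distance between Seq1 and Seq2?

9

Mismatches occur at site 4 (A↔T), site 5 (T↔C), site 9 (T↔G), site 12 (T↔C), site 15 (C↔T), site 16 (A↔G), site 17 (A↔G), site 21 (G↔C), site 23 (A↔G).
That gives 9 mismatches out of 29 aligned sites, so the Hamming distance is 9.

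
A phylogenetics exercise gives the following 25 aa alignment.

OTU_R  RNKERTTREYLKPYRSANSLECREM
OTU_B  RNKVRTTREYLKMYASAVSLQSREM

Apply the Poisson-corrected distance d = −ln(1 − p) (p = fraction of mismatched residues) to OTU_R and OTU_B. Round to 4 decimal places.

0.2744

Mismatches occur at site 4 (E/V), site 13 (P/M), site 15 (R/A), site 18 (N/V), site 21 (E/Q), site 22 (C/S).
p = 6/25 = 0.240000.
d = −ln(1 − 0.240000) = −ln(0.760000) = 0.2744.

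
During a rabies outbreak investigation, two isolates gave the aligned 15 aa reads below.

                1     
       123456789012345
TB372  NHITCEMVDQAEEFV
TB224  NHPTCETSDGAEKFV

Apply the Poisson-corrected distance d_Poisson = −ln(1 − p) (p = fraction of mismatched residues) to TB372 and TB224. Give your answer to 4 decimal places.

Mismatches occur at site 3 (I/P), site 7 (M/T), site 8 (V/S), site 10 (Q/G), site 13 (E/K).
p = 5/15 = 0.333333.
d = −ln(1 − 0.333333) = −ln(0.666667) = 0.4055.

0.4055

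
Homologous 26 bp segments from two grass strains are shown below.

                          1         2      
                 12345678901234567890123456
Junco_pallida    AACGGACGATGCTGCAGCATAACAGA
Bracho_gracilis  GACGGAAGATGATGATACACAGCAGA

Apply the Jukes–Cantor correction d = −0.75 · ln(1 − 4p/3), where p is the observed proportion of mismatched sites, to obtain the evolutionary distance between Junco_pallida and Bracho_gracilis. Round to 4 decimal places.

0.3961

Differing sites — 1:A/G; 7:C/A; 12:C/A; 15:C/A; 16:A/T; 17:G/A; 20:T/C; 22:A/G.
p = 8/26 = 0.307692.
d = −0.75 · ln(1 − (4/3)·0.307692) = −0.75 · ln(0.589744) = −0.75 · (-0.528067) = 0.3961.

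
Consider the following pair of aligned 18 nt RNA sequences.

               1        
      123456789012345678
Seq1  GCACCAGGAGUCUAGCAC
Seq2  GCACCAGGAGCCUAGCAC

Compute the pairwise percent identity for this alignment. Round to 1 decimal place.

A single mismatch occurs at site 11 (U/C).
17 of the 18 sites match, so the percent identity is 17/18 × 100 = 94.4%.

94.4%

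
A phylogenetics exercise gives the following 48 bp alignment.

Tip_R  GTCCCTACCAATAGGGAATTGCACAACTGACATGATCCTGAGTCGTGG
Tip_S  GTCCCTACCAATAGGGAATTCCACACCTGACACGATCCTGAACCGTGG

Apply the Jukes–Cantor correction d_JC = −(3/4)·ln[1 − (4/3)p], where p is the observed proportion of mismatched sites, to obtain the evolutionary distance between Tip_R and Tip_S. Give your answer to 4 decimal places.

Mismatches occur at site 21 (G/C), site 26 (A/C), site 33 (T/C), site 42 (G/A), site 43 (T/C).
p = 5/48 = 0.104167.
d = −0.75 · ln(1 − (4/3)·0.104167) = −0.75 · ln(0.861111) = −0.75 · (-0.149532) = 0.1121.

0.1121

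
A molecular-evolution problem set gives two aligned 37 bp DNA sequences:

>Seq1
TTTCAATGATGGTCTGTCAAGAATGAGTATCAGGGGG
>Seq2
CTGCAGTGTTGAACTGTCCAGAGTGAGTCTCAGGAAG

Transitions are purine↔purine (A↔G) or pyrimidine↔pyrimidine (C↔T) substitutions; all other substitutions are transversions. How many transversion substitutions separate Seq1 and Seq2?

Differing sites — 1:T/C (Ti); 3:T/G (Tv); 6:A/G (Ti); 9:A/T (Tv); 12:G/A (Ti); 13:T/A (Tv); 19:A/C (Tv); 23:A/G (Ti); 29:A/C (Tv); 35:G/A (Ti); 36:G/A (Ti).
Of the 11 differences, 6 transitions and 5 transversions, so the answer is 5.

5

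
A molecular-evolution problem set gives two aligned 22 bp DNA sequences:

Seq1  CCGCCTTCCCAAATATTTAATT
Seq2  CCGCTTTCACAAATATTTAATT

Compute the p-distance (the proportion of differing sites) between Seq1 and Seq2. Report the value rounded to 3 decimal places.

0.091

Mismatches occur at site 5 (C↔T), site 9 (C↔A).
There are 2 differences over 22 sites, so p = 2/22 = 0.091.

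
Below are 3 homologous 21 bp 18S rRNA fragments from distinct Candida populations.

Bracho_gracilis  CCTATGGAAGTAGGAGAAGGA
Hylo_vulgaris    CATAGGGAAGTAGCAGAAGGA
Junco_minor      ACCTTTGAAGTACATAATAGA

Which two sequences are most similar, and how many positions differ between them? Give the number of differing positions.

Pairwise Hamming distances:
  Bracho_gracilis vs Hylo_vulgaris: 3
  Bracho_gracilis vs Junco_minor: 10
  Hylo_vulgaris vs Junco_minor: 12
The smallest is 3, between Bracho_gracilis and Hylo_vulgaris.

3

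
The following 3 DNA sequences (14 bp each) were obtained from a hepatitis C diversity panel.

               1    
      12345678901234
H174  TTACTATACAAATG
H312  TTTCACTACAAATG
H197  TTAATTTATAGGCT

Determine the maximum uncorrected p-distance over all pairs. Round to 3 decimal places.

0.643

Pairwise Hamming distances:
  H174 vs H312: 3
  H174 vs H197: 7
  H312 vs H197: 9
The largest is 9 mismatches, between H312 and H197; p = 9/14 = 0.643.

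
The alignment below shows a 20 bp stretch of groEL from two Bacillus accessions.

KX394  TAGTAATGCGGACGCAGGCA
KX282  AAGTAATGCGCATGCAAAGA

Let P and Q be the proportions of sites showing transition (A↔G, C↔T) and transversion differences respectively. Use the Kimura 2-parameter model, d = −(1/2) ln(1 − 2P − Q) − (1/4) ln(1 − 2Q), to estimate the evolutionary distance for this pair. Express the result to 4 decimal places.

Mismatches occur at site 1 (T↔A, transversion), site 11 (G↔C, transversion), site 13 (C↔T, transition), site 17 (G↔A, transition), site 18 (G↔A, transition), site 19 (C↔G, transversion).
Of the 6 differences, 3 transitions and 3 transversions over 20 sites: P = 3/20 = 0.150000, Q = 3/20 = 0.150000.
d = −0.5·ln(0.550000) − 0.25·ln(0.700000) = −0.5·(-0.597837) − 0.25·(-0.356675) = 0.3881.

0.3881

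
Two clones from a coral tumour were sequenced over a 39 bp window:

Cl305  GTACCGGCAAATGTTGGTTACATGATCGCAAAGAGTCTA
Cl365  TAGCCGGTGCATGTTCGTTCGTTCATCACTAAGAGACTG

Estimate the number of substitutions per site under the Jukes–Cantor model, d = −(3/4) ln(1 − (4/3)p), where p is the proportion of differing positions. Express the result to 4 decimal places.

Mismatches occur at site 1 (G↔T), site 2 (T↔A), site 3 (A↔G), site 8 (C↔T), site 9 (A↔G), site 10 (A↔C), site 16 (G↔C), site 20 (A↔C), site 21 (C↔G), site 22 (A↔T), site 24 (G↔C), site 28 (G↔A), site 30 (A↔T), site 36 (T↔A), site 39 (A↔G).
p = 15/39 = 0.384615.
d = −0.75 · ln(1 − (4/3)·0.384615) = −0.75 · ln(0.487180) = −0.75 · (-0.719122) = 0.5393.

0.5393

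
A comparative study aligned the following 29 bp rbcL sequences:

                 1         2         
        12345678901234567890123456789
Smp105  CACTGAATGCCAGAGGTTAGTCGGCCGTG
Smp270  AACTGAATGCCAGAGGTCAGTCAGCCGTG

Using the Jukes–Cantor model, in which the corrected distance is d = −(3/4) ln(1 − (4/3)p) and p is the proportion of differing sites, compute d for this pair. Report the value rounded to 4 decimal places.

The sequences differ at positions 1 (C/A), 18 (T/C), 23 (G/A).
p = 3/29 = 0.103448.
d = −0.75 · ln(1 − (4/3)·0.103448) = −0.75 · ln(0.862069) = −0.75 · (-0.148420) = 0.1113.

0.1113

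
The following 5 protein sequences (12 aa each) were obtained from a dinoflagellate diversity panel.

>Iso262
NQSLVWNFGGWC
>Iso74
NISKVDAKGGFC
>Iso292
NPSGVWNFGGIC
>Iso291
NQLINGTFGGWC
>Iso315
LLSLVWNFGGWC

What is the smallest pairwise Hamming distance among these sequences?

Pairwise Hamming distances:
  Iso262 vs Iso74: 6
  Iso262 vs Iso292: 3
  Iso262 vs Iso291: 5
  Iso262 vs Iso315: 2
  Iso74 vs Iso292: 6
  Iso74 vs Iso291: 8
  Iso74 vs Iso315: 7
  Iso292 vs Iso291: 7
  Iso292 vs Iso315: 4
  Iso291 vs Iso315: 7
The smallest is 2, between Iso262 and Iso315.

2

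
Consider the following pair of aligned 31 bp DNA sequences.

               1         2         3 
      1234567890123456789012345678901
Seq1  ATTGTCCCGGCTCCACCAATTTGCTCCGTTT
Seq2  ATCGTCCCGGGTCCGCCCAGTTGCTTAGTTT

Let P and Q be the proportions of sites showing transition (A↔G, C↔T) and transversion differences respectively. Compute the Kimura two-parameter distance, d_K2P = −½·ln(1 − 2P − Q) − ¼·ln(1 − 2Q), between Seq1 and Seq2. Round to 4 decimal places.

Differing sites — 3:T/C (Ti); 11:C/G (Tv); 15:A/G (Ti); 18:A/C (Tv); 20:T/G (Tv); 26:C/T (Ti); 27:C/A (Tv).
Of the 7 differences, 3 transitions and 4 transversions over 31 sites: P = 3/31 = 0.096774, Q = 4/31 = 0.129032.
d = −0.5·ln(0.677420) − 0.25·ln(0.741936) = −0.5·(-0.389464) − 0.25·(-0.298492) = 0.2694.

0.2694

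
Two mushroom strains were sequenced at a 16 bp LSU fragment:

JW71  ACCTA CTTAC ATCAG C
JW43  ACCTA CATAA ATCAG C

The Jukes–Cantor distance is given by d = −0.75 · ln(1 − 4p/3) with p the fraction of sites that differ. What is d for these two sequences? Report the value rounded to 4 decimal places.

0.1367

Differing sites — 7:T/A; 10:C/A.
p = 2/16 = 0.125000.
d = −0.75 · ln(1 − (4/3)·0.125000) = −0.75 · ln(0.833333) = −0.75 · (-0.182322) = 0.1367.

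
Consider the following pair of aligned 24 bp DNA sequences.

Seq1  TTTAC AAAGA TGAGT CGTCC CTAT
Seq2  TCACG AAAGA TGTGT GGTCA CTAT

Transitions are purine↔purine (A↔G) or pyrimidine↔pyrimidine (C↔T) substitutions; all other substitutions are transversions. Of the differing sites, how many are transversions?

Differing sites — 2:T/C (Ti); 3:T/A (Tv); 4:A/C (Tv); 5:C/G (Tv); 13:A/T (Tv); 16:C/G (Tv); 20:C/A (Tv).
Of the 7 differences, 1 transition and 6 transversions, so the answer is 6.

6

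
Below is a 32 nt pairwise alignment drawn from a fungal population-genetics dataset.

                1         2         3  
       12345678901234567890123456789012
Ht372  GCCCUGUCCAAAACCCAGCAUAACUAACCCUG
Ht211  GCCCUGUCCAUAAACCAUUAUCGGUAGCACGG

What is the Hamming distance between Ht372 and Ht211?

Mismatches occur at site 11 (A→U), site 14 (C→A), site 18 (G→U), site 19 (C→U), site 22 (A→C), site 23 (A→G), site 24 (C→G), site 27 (A→G), site 29 (C→A), site 31 (U→G).
That gives 10 mismatches out of 32 aligned sites, so the Hamming distance is 10.

10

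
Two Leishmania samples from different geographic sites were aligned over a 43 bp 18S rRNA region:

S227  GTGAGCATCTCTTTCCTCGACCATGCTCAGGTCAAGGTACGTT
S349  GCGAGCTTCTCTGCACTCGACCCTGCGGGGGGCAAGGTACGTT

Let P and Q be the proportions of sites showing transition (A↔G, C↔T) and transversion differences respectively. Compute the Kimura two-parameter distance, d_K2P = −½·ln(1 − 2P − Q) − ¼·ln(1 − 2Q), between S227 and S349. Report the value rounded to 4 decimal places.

0.2785

The sequences differ at positions 2 (T/C, transition), 7 (A/T, transversion), 13 (T/G, transversion), 14 (T/C, transition), 15 (C/A, transversion), 23 (A/C, transversion), 27 (T/G, transversion), 28 (C/G, transversion), 29 (A/G, transition), 32 (T/G, transversion).
Of the 10 differences, 3 transitions and 7 transversions over 43 sites: P = 3/43 = 0.069767, Q = 7/43 = 0.162791.
d = −0.5·ln(0.697675) − 0.25·ln(0.674418) = −0.5·(-0.360002) − 0.25·(-0.393905) = 0.2785.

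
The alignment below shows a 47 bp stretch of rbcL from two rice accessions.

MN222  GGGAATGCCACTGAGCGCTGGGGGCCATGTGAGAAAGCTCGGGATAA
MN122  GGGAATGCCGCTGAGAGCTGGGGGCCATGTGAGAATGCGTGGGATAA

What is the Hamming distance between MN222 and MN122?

5

Differing sites — 10:A/G; 16:C/A; 36:A/T; 39:T/G; 40:C/T.
That gives 5 mismatches out of 47 aligned sites, so the Hamming distance is 5.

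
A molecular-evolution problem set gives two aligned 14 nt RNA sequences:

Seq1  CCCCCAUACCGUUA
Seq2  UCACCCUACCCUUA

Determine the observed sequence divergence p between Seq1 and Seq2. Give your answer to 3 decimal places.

Differing sites — 1:C/U; 3:C/A; 6:A/C; 11:G/C.
There are 4 differences over 14 sites, so p = 4/14 = 0.286.

0.286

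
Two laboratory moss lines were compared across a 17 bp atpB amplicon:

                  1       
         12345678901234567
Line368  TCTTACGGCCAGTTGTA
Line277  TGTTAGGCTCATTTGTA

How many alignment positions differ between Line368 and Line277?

5

Differing sites — 2:C/G; 6:C/G; 8:G/C; 9:C/T; 12:G/T.
That gives 5 mismatches out of 17 aligned sites, so the Hamming distance is 5.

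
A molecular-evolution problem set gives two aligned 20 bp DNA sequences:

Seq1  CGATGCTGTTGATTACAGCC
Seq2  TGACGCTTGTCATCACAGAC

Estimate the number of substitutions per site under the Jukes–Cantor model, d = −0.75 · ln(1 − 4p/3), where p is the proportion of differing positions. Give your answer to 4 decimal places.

0.4715

The sequences differ at positions 1 (C/T), 4 (T/C), 8 (G/T), 9 (T/G), 11 (G/C), 14 (T/C), 19 (C/A).
p = 7/20 = 0.350000.
d = −0.75 · ln(1 − (4/3)·0.350000) = −0.75 · ln(0.533333) = −0.75 · (-0.628609) = 0.4715.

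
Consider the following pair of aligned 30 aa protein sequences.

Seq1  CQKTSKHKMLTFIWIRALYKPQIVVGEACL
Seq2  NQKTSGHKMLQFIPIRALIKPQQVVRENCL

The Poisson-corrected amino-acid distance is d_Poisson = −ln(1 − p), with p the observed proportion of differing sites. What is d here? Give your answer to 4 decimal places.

Mismatches occur at site 1 (C↔N), site 6 (K↔G), site 11 (T↔Q), site 14 (W↔P), site 19 (Y↔I), site 23 (I↔Q), site 26 (G↔R), site 28 (A↔N).
p = 8/30 = 0.266667.
d = −ln(1 − 0.266667) = −ln(0.733333) = 0.3102.

0.3102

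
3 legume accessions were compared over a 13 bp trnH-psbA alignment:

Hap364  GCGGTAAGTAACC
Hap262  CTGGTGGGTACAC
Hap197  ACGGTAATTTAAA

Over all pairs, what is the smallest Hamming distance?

5

Pairwise Hamming distances:
  Hap364 vs Hap262: 6
  Hap364 vs Hap197: 5
  Hap262 vs Hap197: 8
The smallest is 5, between Hap364 and Hap197.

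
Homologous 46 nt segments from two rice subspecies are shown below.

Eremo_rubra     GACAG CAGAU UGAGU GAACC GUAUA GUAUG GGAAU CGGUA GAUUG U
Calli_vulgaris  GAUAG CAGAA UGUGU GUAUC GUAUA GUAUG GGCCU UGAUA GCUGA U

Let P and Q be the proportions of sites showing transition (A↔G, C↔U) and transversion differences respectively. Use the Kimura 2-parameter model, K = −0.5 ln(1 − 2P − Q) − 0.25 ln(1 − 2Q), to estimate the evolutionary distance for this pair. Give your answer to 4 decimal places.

0.3214

The sequences differ at positions 3 (C/U, transition), 10 (U/A, transversion), 13 (A/U, transversion), 17 (A/U, transversion), 19 (C/U, transition), 33 (A/C, transversion), 34 (A/C, transversion), 36 (C/U, transition), 38 (G/A, transition), 42 (A/C, transversion), 44 (U/G, transversion), 45 (G/A, transition).
Of the 12 differences, 5 transitions and 7 transversions over 46 sites: P = 5/46 = 0.108696, Q = 7/46 = 0.152174.
d = −0.5·ln(0.630434) − 0.25·ln(0.695652) = −0.5·(-0.461347) − 0.25·(-0.362906) = 0.3214.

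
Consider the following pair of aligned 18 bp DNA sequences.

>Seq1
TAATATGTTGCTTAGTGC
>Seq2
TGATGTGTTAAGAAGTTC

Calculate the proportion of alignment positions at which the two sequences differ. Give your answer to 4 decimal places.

0.3889

Mismatches occur at site 2 (A↔G), site 5 (A↔G), site 10 (G↔A), site 11 (C↔A), site 12 (T↔G), site 13 (T↔A), site 17 (G↔T).
There are 7 differences over 18 sites, so p = 7/18 = 0.3889.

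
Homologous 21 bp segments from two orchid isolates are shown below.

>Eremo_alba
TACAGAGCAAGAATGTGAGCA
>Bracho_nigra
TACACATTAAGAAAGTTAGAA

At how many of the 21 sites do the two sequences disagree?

6

The sequences differ at positions 5 (G/C), 7 (G/T), 8 (C/T), 14 (T/A), 17 (G/T), 20 (C/A).
That gives 6 mismatches out of 21 aligned sites, so the Hamming distance is 6.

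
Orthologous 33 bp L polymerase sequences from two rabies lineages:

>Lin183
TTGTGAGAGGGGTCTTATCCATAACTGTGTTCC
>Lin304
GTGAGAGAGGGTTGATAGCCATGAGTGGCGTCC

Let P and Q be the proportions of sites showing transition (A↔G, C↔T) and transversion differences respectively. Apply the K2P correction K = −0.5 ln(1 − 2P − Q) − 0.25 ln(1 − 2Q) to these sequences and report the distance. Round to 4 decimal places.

Mismatches occur at site 1 (T/G, transversion), site 4 (T/A, transversion), site 12 (G/T, transversion), site 14 (C/G, transversion), site 15 (T/A, transversion), site 18 (T/G, transversion), site 23 (A/G, transition), site 25 (C/G, transversion), site 28 (T/G, transversion), site 29 (G/C, transversion), site 30 (T/G, transversion).
Of the 11 differences, 1 transition and 10 transversions over 33 sites: P = 1/33 = 0.030303, Q = 10/33 = 0.303030.
d = −0.5·ln(0.636364) − 0.25·ln(0.393940) = −0.5·(-0.451985) − 0.25·(-0.931557) = 0.4589.

0.4589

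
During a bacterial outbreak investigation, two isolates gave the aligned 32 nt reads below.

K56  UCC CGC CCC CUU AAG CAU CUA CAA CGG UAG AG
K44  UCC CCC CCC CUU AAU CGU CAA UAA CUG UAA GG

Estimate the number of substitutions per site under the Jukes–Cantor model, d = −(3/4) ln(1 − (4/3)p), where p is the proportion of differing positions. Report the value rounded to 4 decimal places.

0.3041

Mismatches occur at site 5 (G/C), site 15 (G/U), site 17 (A/G), site 20 (U/A), site 22 (C/U), site 26 (G/U), site 30 (G/A), site 31 (A/G).
p = 8/32 = 0.250000.
d = −0.75 · ln(1 − (4/3)·0.250000) = −0.75 · ln(0.666667) = −0.75 · (-0.405465) = 0.3041.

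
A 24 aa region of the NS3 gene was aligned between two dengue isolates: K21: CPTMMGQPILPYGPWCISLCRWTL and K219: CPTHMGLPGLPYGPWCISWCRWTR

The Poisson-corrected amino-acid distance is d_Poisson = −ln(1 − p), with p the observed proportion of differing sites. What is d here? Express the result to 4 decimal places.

0.2336

The sequences differ at positions 4 (M/H), 7 (Q/L), 9 (I/G), 19 (L/W), 24 (L/R).
p = 5/24 = 0.208333.
d = −ln(1 − 0.208333) = −ln(0.791667) = 0.2336.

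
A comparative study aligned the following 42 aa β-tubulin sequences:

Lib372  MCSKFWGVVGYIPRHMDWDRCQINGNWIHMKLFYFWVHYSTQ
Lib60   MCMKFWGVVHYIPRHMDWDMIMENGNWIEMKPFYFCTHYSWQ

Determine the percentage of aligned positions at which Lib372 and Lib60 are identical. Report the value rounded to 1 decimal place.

Mismatches occur at site 3 (S/M), site 10 (G/H), site 20 (R/M), site 21 (C/I), site 22 (Q/M), site 23 (I/E), site 29 (H/E), site 32 (L/P), site 36 (W/C), site 37 (V/T), site 41 (T/W).
31 of the 42 sites match, so the percent identity is 31/42 × 100 = 73.8%.

73.8%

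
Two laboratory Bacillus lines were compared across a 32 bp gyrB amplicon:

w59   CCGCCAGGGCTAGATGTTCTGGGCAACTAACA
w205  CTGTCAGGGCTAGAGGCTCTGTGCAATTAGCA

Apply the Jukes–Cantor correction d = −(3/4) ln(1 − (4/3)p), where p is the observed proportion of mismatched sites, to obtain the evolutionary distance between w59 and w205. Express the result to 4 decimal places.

0.2586

Mismatches occur at site 2 (C/T), site 4 (C/T), site 15 (T/G), site 17 (T/C), site 22 (G/T), site 27 (C/T), site 30 (A/G).
p = 7/32 = 0.218750.
d = −0.75 · ln(1 − (4/3)·0.218750) = −0.75 · ln(0.708333) = −0.75 · (-0.344841) = 0.2586.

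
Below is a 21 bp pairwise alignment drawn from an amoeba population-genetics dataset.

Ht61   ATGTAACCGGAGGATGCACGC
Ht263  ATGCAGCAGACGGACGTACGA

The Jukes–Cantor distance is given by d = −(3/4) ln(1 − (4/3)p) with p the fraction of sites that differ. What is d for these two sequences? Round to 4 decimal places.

0.5319

Mismatches occur at site 4 (T→C), site 6 (A→G), site 8 (C→A), site 10 (G→A), site 11 (A→C), site 15 (T→C), site 17 (C→T), site 21 (C→A).
p = 8/21 = 0.380952.
d = −0.75 · ln(1 − (4/3)·0.380952) = −0.75 · ln(0.492064) = −0.75 · (-0.709146) = 0.5319.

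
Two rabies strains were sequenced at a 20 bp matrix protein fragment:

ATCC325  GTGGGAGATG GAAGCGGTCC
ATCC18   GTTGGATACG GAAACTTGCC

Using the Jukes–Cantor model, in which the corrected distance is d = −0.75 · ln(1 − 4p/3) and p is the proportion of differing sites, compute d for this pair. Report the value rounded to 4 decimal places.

Differing sites — 3:G/T; 7:G/T; 9:T/C; 14:G/A; 16:G/T; 17:G/T; 18:T/G.
p = 7/20 = 0.350000.
d = −0.75 · ln(1 − (4/3)·0.350000) = −0.75 · ln(0.533333) = −0.75 · (-0.628609) = 0.4715.

0.4715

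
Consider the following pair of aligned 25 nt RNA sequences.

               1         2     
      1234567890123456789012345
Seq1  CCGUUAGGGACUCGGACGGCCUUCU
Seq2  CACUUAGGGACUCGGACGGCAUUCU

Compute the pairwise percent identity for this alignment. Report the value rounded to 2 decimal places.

Differing sites — 2:C/A; 3:G/C; 21:C/A.
22 of the 25 sites match, so the percent identity is 22/25 × 100 = 88.00%.

88.00%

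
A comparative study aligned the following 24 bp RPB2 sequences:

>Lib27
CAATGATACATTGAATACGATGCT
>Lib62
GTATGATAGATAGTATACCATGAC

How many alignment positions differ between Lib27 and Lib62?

Mismatches occur at site 1 (C→G), site 2 (A→T), site 9 (C→G), site 12 (T→A), site 14 (A→T), site 19 (G→C), site 23 (C→A), site 24 (T→C).
That gives 8 mismatches out of 24 aligned sites, so the Hamming distance is 8.

8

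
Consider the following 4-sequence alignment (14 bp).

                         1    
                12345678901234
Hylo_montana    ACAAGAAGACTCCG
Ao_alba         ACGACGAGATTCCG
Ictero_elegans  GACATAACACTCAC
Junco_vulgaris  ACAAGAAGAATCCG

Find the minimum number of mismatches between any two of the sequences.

1

Pairwise Hamming distances:
  Hylo_montana vs Ao_alba: 4
  Hylo_montana vs Ictero_elegans: 7
  Hylo_montana vs Junco_vulgaris: 1
  Ao_alba vs Ictero_elegans: 9
  Ao_alba vs Junco_vulgaris: 4
  Ictero_elegans vs Junco_vulgaris: 8
The smallest is 1, between Hylo_montana and Junco_vulgaris.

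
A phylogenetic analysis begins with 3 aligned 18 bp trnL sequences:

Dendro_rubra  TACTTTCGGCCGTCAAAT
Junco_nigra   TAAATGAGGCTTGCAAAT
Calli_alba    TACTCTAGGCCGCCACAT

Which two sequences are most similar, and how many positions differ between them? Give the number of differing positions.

Pairwise Hamming distances:
  Dendro_rubra vs Junco_nigra: 7
  Dendro_rubra vs Calli_alba: 4
  Junco_nigra vs Calli_alba: 8
The smallest is 4, between Dendro_rubra and Calli_alba.

4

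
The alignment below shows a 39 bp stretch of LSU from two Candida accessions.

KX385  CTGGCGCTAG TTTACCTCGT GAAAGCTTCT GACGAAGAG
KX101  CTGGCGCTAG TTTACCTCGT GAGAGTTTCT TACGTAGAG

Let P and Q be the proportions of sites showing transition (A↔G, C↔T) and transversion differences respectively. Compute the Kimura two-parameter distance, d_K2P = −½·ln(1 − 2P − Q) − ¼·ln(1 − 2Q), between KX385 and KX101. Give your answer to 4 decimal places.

The sequences differ at positions 23 (A/G, transition), 26 (C/T, transition), 31 (G/T, transversion), 35 (A/T, transversion).
Of the 4 differences, 2 transitions and 2 transversions over 39 sites: P = 2/39 = 0.051282, Q = 2/39 = 0.051282.
d = −0.5·ln(0.846154) − 0.25·ln(0.897436) = −0.5·(-0.167054) − 0.25·(-0.108213) = 0.1106.

0.1106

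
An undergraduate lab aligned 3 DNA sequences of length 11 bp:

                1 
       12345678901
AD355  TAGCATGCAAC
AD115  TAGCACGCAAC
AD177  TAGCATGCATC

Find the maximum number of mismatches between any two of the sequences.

2

Pairwise Hamming distances:
  AD355 vs AD115: 1
  AD355 vs AD177: 1
  AD115 vs AD177: 2
The largest is 2, between AD115 and AD177.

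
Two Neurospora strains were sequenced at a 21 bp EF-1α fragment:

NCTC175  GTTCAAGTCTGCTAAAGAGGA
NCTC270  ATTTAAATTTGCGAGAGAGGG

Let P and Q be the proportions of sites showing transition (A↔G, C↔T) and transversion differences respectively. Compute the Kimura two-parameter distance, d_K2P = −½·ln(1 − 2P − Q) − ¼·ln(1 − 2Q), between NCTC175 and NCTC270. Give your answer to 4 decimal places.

The sequences differ at positions 1 (G/A, transition), 4 (C/T, transition), 7 (G/A, transition), 9 (C/T, transition), 13 (T/G, transversion), 15 (A/G, transition), 21 (A/G, transition).
Of the 7 differences, 6 transitions and 1 transversion over 21 sites: P = 6/21 = 0.285714, Q = 1/21 = 0.047619.
d = −0.5·ln(0.380953) − 0.25·ln(0.904762) = −0.5·(-0.965079) − 0.25·(-0.100083) = 0.5076.

0.5076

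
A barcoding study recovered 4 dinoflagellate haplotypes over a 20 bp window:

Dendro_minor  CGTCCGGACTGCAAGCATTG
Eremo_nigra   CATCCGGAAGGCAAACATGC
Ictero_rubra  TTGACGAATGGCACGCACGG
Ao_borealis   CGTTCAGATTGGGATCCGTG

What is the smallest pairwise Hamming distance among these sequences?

Pairwise Hamming distances:
  Dendro_minor vs Eremo_nigra: 6
  Dendro_minor vs Ictero_rubra: 10
  Dendro_minor vs Ao_borealis: 8
  Eremo_nigra vs Ictero_rubra: 10
  Eremo_nigra vs Ao_borealis: 12
  Ictero_rubra vs Ao_borealis: 14
The smallest is 6, between Dendro_minor and Eremo_nigra.

6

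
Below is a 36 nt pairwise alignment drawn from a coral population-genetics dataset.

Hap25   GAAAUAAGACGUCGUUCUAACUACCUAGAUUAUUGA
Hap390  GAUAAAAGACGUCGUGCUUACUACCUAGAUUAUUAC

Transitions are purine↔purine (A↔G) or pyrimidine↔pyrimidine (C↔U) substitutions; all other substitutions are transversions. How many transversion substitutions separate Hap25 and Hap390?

5

Mismatches occur at site 3 (A/U, transversion), site 5 (U/A, transversion), site 16 (U/G, transversion), site 19 (A/U, transversion), site 35 (G/A, transition), site 36 (A/C, transversion).
Of the 6 differences, 1 transition and 5 transversions, so the answer is 5.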